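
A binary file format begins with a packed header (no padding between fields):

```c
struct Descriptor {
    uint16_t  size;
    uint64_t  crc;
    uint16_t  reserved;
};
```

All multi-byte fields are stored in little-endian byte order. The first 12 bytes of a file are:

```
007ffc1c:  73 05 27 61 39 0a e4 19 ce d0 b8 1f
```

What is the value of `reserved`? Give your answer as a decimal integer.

8120

`reserved` follows `size` (2 B), `crc` (8 B), so it starts at offset 2 + 8 = 10 and occupies 2 bytes.
Bytes at offsets 10..11: B8 1F.
In little-endian order the low byte comes first in memory.
Reassemble most-significant byte first: 1F B8 → 0x1FB8.
0x1FB8 = 8120.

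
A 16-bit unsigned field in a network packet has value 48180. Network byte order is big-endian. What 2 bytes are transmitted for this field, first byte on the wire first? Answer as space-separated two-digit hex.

48180 in hexadecimal, padded to 16 bits, is 0xBC34.
Split into bytes (most-significant first): BC 34.
In big-endian order the high byte comes first in memory.
So the memory order matches the most-significant-first order: BC 34.

BC 34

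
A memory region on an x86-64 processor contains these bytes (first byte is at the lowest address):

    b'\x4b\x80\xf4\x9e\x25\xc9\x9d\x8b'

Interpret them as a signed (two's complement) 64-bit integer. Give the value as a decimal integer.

-8386325767676198837

In little-endian order the low byte comes first in memory.
Reassemble most-significant byte first: 8B 9D C9 25 9E F4 80 4B → 0x8B9DC9259EF4804B.
Top bit is set, so as a signed 64-bit value this is 0x8B9DC9259EF4804B − 2^64 = -8386325767676198837.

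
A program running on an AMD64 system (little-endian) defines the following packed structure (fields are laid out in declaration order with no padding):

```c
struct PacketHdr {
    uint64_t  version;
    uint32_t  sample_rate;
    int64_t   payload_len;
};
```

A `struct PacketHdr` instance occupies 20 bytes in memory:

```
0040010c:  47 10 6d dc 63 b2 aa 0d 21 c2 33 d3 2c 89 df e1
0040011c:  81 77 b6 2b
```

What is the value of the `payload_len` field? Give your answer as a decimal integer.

3149836389116250412

`payload_len` follows `version` (8 B), `sample_rate` (4 B), so it starts at offset 8 + 4 = 12 and occupies 8 bytes.
Bytes at offsets 12..19: 2C 89 DF E1 81 77 B6 2B.
Little-endian stores the least-significant byte at the lowest address.
Reassemble most-significant byte first: 2B B6 77 81 E1 DF 89 2C → 0x2BB67781E1DF892C.
0x2BB67781E1DF892C = 3149836389116250412.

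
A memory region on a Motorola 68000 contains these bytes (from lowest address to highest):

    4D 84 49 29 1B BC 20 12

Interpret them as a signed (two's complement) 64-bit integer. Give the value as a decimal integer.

In big-endian order the high byte comes first in memory.
The bytes are already most-significant first: 0x4D8449291BBC2012.
0x4D8449291BBC2012 = 5585669878754058258.

5585669878754058258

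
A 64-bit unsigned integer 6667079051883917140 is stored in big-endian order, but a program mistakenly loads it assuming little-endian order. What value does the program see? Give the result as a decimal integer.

6667079051883917140 in 64-bit hexadecimal is 0x5C863912F0FD2F54.
Stored big-endian, the bytes at ascending addresses are 5C 86 39 12 F0 FD 2F 54.
Read back as little-endian, the first byte is least significant, giving 0x542FFDF01239865C.
0x542FFDF01239865C = 6066346430631085660.

6066346430631085660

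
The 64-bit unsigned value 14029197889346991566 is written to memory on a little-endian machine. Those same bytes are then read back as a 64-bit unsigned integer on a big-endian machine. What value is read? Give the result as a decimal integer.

14912877994329092546

14029197889346991566 in 64-bit hexadecimal is 0xC2B1B926862FF5CE.
Stored little-endian, the bytes at ascending addresses are CE F5 2F 86 26 B9 B1 C2.
Read back as big-endian, the last byte is least significant, giving 0xCEF52F8626B9B1C2.
0xCEF52F8626B9B1C2 = 14912877994329092546.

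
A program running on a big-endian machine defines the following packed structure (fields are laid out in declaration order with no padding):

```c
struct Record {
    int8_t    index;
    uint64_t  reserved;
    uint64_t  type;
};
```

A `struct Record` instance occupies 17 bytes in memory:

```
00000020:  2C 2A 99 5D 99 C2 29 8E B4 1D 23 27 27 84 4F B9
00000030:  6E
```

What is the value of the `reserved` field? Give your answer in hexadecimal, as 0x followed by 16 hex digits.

0x2A995D99C2298EB4

`reserved` follows `index` (1 byte), so it starts at byte offset 1 and occupies 8 bytes.
Bytes at offsets 1..8: 2A 99 5D 99 C2 29 8E B4.
Big-endian stores the most-significant byte at the lowest address.
The bytes are already most-significant first: 0x2A995D99C2298EB4.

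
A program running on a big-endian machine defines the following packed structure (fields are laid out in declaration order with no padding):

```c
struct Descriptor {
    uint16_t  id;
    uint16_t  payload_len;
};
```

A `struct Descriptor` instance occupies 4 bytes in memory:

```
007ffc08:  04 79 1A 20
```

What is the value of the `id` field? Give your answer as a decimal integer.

`id` is the first field, at byte offset 0, occupying 2 bytes.
Bytes at offsets 0..1: 04 79.
In big-endian order the high byte comes first in memory.
The bytes are already most-significant first: 0x0479.
0x0479 = 1145.

1145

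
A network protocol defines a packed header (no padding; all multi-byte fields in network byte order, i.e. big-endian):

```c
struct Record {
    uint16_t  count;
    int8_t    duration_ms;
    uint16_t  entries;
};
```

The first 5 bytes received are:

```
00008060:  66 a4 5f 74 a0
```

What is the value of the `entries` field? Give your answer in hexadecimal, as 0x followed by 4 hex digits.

`entries` follows `count` (2 B), `duration_ms` (1 B), so it starts at offset 2 + 1 = 3 and occupies 2 bytes.
Bytes at offsets 3..4: 74 A0.
In big-endian order the high byte comes first in memory.
The bytes are already most-significant first: 0x74A0.

0x74A0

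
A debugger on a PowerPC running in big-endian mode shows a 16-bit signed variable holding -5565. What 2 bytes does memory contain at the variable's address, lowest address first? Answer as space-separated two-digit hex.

Two's complement of -5565 in 16 bits: 5565 = 0x15BD; invert → 0xEA42; add 1 → 0xEA43.
Split into bytes (most-significant first): EA 43.
Big-endian: lowest address holds the most-significant byte.
So the memory order matches the most-significant-first order: EA 43.

EA 43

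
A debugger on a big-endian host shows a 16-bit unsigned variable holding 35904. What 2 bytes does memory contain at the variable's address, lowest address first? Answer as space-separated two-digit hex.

8C 40

35904 in hexadecimal, padded to 16 bits, is 0x8C40.
Split into bytes (most-significant first): 8C 40.
Big-endian stores the most-significant byte at the lowest address.
So the memory order matches the most-significant-first order: 8C 40.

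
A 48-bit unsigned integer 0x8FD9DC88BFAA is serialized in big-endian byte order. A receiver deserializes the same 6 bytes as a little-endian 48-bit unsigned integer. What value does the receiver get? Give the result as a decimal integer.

187739611650447

Stored big-endian, the bytes at ascending addresses are 8F D9 DC 88 BF AA.
Read back as little-endian, the first byte is least significant, giving 0xAABF88DCD98F.
0xAABF88DCD98F = 187739611650447.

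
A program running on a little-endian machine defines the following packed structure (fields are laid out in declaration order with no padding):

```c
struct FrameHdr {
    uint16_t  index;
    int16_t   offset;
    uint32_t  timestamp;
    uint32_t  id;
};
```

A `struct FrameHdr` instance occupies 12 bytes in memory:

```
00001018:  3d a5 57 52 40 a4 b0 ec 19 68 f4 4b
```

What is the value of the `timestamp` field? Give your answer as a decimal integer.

`timestamp` follows `index` (2 B), `offset` (2 B), so it starts at offset 2 + 2 = 4 and occupies 4 bytes.
Bytes at offsets 4..7: 40 A4 B0 EC.
Little-endian stores the least-significant byte at the lowest address.
Reassemble most-significant byte first: EC B0 A4 40 → 0xECB0A440.
0xECB0A440 = 3970999360.

3970999360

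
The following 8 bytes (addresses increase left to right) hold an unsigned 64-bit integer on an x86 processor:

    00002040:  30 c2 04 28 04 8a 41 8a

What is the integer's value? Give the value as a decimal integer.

9962395601176150576

Little-endian stores the least-significant byte at the lowest address.
Reassemble most-significant byte first: 8A 41 8A 04 28 04 C2 30 → 0x8A418A042804C230.
0x8A418A042804C230 = 9962395601176150576.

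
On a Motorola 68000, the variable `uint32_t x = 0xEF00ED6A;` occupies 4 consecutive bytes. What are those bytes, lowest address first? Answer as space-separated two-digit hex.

EF 00 ED 6A

Split into bytes (most-significant first): EF 00 ED 6A.
Big-endian stores the most-significant byte at the lowest address.
So the memory order matches the most-significant-first order: EF 00 ED 6A.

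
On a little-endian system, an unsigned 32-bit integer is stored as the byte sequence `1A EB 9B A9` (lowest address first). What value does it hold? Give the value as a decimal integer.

In little-endian order the low byte comes first in memory.
Reassemble most-significant byte first: A9 9B EB 1A → 0xA99BEB1A.
0xA99BEB1A = 2845567770.

2845567770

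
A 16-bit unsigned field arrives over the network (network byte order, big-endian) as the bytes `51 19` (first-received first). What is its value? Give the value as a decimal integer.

Big-endian: lowest address holds the most-significant byte.
The bytes are already most-significant first: 0x5119.
0x5119 = 20761.

20761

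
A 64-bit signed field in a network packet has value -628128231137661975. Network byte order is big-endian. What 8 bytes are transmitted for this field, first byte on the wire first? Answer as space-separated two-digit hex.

Two's complement of -628128231137661975 in 64 bits: 628128231137661975 = 0x08B78F4C5A5AD417; invert → 0xF74870B3A5A52BE8; add 1 → 0xF74870B3A5A52BE9.
Split into bytes (most-significant first): F7 48 70 B3 A5 A5 2B E9.
Big-endian stores the most-significant byte at the lowest address.
So the memory order matches the most-significant-first order: F7 48 70 B3 A5 A5 2B E9.

F7 48 70 B3 A5 A5 2B E9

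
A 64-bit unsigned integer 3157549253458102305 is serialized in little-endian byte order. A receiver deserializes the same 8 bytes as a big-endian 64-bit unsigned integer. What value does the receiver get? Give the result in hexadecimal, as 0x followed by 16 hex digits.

0x21882B0D51DED12B

3157549253458102305 in 64-bit hexadecimal is 0x2BD1DE510D2B8821.
Stored little-endian, the bytes at ascending addresses are 21 88 2B 0D 51 DE D1 2B.
Read back as big-endian, the last byte is least significant, giving 0x21882B0D51DED12B.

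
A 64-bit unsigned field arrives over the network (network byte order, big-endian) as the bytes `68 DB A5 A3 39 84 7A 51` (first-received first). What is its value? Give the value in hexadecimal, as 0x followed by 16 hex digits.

0x68DBA5A339847A51

In big-endian order the high byte comes first in memory.
The bytes are already most-significant first: 0x68DBA5A339847A51.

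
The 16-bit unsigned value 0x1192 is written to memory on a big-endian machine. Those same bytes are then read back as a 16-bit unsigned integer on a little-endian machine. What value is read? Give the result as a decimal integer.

37393

Stored big-endian, the bytes at ascending addresses are 11 92.
Read back as little-endian, the first byte is least significant, giving 0x9211.
0x9211 = 37393.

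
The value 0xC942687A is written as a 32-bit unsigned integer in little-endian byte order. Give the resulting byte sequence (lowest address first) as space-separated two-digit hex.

Split into bytes (most-significant first): C9 42 68 7A.
Little-endian: lowest address holds the least-significant byte.
So at ascending addresses the bytes are 7A 68 42 C9.

7A 68 42 C9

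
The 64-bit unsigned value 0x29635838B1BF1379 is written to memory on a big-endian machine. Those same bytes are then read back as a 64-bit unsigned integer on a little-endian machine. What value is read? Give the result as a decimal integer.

Stored big-endian, the bytes at ascending addresses are 29 63 58 38 B1 BF 13 79.
Read back as little-endian, the first byte is least significant, giving 0x7913BFB138586329.
0x7913BFB138586329 = 8724527671022215977.

8724527671022215977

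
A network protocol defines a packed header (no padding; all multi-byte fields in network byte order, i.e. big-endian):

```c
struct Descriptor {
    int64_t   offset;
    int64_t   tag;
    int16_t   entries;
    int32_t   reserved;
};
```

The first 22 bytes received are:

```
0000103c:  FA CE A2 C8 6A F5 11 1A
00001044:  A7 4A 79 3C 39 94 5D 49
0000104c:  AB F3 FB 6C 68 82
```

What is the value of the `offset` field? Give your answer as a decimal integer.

`offset` is the first field, at byte offset 0, occupying 8 bytes.
Bytes at offsets 0..7: FA CE A2 C8 6A F5 11 1A.
Big-endian stores the most-significant byte at the lowest address.
The bytes are already most-significant first: 0xFACEA2C86AF5111A.
Top bit is set, so as a signed 64-bit value this is 0xFACEA2C86AF5111A − 2^64 = -374182737353567974.

-374182737353567974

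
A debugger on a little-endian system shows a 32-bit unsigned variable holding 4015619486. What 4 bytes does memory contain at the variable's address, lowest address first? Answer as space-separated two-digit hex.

4015619486 in hexadecimal, padded to 32 bits, is 0xEF597D9E.
Split into bytes (most-significant first): EF 59 7D 9E.
Little-endian stores the least-significant byte at the lowest address.
So at ascending addresses the bytes are 9E 7D 59 EF.

9E 7D 59 EF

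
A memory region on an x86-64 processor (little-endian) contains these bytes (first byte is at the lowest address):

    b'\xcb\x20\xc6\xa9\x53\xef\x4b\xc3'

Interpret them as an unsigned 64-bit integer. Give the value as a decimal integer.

Little-endian stores the least-significant byte at the lowest address.
Reassemble most-significant byte first: C3 4B EF 53 A9 C6 20 CB → 0xC34BEF53A9C620CB.
0xC34BEF53A9C620CB = 14072604603258904779.

14072604603258904779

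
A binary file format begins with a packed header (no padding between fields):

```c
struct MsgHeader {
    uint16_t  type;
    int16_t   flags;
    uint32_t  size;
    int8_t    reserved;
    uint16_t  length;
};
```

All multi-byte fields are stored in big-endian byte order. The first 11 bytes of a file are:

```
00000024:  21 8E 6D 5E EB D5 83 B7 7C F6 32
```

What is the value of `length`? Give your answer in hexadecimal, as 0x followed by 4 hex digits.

0xF632

`length` follows `type` (2 B), `flags` (2 B), `size` (4 B), `reserved` (1 B), so it starts at offset 2 + 2 + 4 + 1 = 9 and occupies 2 bytes.
Bytes at offsets 9..10: F6 32.
Big-endian stores the most-significant byte at the lowest address.
The bytes are already most-significant first: 0xF632.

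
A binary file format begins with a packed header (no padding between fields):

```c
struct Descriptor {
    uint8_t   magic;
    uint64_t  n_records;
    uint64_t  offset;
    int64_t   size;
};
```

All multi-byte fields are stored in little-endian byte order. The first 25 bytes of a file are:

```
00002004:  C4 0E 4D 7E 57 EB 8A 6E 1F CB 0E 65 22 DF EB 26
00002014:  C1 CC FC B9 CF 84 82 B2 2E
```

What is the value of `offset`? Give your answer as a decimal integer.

13918071042022379211

`offset` follows `magic` (1 B), `n_records` (8 B), so it starts at offset 1 + 8 = 9 and occupies 8 bytes.
Bytes at offsets 9..16: CB 0E 65 22 DF EB 26 C1.
Little-endian: lowest address holds the least-significant byte.
Reassemble most-significant byte first: C1 26 EB DF 22 65 0E CB → 0xC126EBDF22650ECB.
0xC126EBDF22650ECB = 13918071042022379211.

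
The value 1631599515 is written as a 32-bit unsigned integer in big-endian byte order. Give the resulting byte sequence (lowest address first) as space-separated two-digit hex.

1631599515 in hexadecimal, padded to 32 bits, is 0x61403B9B.
Split into bytes (most-significant first): 61 40 3B 9B.
In big-endian order the high byte comes first in memory.
So the memory order matches the most-significant-first order: 61 40 3B 9B.

61 40 3B 9B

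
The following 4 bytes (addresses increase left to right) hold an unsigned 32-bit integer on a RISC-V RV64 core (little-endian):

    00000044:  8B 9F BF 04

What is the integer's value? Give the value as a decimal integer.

Little-endian: lowest address holds the least-significant byte.
Reassemble most-significant byte first: 04 BF 9F 8B → 0x04BF9F8B.
0x04BF9F8B = 79667083.

79667083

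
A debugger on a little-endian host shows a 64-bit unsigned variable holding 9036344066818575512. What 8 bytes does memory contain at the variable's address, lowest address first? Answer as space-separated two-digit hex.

9036344066818575512 in hexadecimal, padded to 64 bits, is 0x7D678B0D5AEE0C98.
Split into bytes (most-significant first): 7D 67 8B 0D 5A EE 0C 98.
Little-endian: lowest address holds the least-significant byte.
So at ascending addresses the bytes are 98 0C EE 5A 0D 8B 67 7D.

98 0C EE 5A 0D 8B 67 7D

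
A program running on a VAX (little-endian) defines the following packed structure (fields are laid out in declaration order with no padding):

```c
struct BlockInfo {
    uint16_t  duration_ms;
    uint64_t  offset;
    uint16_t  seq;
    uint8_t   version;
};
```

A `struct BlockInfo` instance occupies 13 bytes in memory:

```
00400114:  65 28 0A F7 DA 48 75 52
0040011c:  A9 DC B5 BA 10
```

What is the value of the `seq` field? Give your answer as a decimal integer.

`seq` follows `duration_ms` (2 B), `offset` (8 B), so it starts at offset 2 + 8 = 10 and occupies 2 bytes.
Bytes at offsets 10..11: B5 BA.
Little-endian stores the least-significant byte at the lowest address.
Reassemble most-significant byte first: BA B5 → 0xBAB5.
0xBAB5 = 47797.

47797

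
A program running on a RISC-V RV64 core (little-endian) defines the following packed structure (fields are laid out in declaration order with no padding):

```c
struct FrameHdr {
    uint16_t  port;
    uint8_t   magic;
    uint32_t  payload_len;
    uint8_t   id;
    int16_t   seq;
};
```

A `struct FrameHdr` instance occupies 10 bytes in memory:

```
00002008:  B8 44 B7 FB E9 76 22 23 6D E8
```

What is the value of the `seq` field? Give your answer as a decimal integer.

`seq` follows `port` (2 B), `magic` (1 B), `payload_len` (4 B), `id` (1 B), so it starts at offset 2 + 1 + 4 + 1 = 8 and occupies 2 bytes.
Bytes at offsets 8..9: 6D E8.
Little-endian: lowest address holds the least-significant byte.
Reassemble most-significant byte first: E8 6D → 0xE86D.
Top bit is set, so as a signed 16-bit value this is 0xE86D − 2^16 = -6035.

-6035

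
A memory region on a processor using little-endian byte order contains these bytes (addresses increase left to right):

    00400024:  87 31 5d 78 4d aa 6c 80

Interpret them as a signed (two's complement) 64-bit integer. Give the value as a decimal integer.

-9192785489661447801

In little-endian order the low byte comes first in memory.
Reassemble most-significant byte first: 80 6C AA 4D 78 5D 31 87 → 0x806CAA4D785D3187.
Top bit is set, so as a signed 64-bit value this is 0x806CAA4D785D3187 − 2^64 = -9192785489661447801.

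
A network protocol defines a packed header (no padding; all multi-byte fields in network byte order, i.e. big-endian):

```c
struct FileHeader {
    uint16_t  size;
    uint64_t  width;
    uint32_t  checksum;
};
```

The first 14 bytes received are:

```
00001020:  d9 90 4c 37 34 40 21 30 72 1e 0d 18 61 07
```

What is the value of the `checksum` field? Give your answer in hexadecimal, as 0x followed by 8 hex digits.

0x0D186107

`checksum` follows `size` (2 B), `width` (8 B), so it starts at offset 2 + 8 = 10 and occupies 4 bytes.
Bytes at offsets 10..13: 0D 18 61 07.
Big-endian: lowest address holds the most-significant byte.
The bytes are already most-significant first: 0x0D186107.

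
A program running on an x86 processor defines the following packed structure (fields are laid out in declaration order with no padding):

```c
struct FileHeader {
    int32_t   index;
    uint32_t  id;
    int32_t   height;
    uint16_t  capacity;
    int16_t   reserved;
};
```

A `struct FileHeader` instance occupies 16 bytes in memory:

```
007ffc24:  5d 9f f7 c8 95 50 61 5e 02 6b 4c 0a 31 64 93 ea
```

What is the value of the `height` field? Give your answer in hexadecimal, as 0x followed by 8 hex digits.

0x0A4C6B02

`height` follows `index` (4 B), `id` (4 B), so it starts at offset 4 + 4 = 8 and occupies 4 bytes.
Bytes at offsets 8..11: 02 6B 4C 0A.
Little-endian stores the least-significant byte at the lowest address.
Reassemble most-significant byte first: 0A 4C 6B 02 → 0x0A4C6B02.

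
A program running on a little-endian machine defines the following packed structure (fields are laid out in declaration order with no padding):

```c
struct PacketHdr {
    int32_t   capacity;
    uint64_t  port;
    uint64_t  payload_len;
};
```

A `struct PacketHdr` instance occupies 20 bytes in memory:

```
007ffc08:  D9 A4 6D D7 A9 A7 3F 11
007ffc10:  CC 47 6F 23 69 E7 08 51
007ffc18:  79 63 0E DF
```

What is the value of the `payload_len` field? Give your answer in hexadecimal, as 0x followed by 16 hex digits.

`payload_len` follows `capacity` (4 B), `port` (8 B), so it starts at offset 4 + 8 = 12 and occupies 8 bytes.
Bytes at offsets 12..19: 69 E7 08 51 79 63 0E DF.
In little-endian order the low byte comes first in memory.
Reassemble most-significant byte first: DF 0E 63 79 51 08 E7 69 → 0xDF0E63795108E769.

0xDF0E63795108E769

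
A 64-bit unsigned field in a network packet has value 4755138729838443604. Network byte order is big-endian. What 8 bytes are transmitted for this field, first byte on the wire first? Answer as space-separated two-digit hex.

41 FD A5 7B 21 B8 FC 54

4755138729838443604 in hexadecimal, padded to 64 bits, is 0x41FDA57B21B8FC54.
Split into bytes (most-significant first): 41 FD A5 7B 21 B8 FC 54.
In big-endian order the high byte comes first in memory.
So the memory order matches the most-significant-first order: 41 FD A5 7B 21 B8 FC 54.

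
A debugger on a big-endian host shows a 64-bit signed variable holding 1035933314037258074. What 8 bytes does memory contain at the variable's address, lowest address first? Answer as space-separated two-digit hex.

1035933314037258074 in hexadecimal, padded to 64 bits, is 0x0E605FDC4A2F175A.
Split into bytes (most-significant first): 0E 60 5F DC 4A 2F 17 5A.
Big-endian: lowest address holds the most-significant byte.
So the memory order matches the most-significant-first order: 0E 60 5F DC 4A 2F 17 5A.

0E 60 5F DC 4A 2F 17 5A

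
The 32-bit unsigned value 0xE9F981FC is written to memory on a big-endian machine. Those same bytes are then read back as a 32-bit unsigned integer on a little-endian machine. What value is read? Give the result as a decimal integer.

Stored big-endian, the bytes at ascending addresses are E9 F9 81 FC.
Read back as little-endian, the first byte is least significant, giving 0xFC81F9E9.
0xFC81F9E9 = 4236376553.

4236376553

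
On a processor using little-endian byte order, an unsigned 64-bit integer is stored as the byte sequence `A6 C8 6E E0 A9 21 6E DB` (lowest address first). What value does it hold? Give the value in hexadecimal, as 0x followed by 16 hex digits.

In little-endian order the low byte comes first in memory.
Reassemble most-significant byte first: DB 6E 21 A9 E0 6E C8 A6 → 0xDB6E21A9E06EC8A6.

0xDB6E21A9E06EC8A6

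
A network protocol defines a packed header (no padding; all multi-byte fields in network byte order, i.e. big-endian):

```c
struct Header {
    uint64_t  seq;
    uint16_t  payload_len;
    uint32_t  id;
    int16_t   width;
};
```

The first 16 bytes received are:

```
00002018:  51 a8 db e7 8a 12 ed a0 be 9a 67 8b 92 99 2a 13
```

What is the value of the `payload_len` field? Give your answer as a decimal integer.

48794

`payload_len` follows `seq` (8 bytes), so it starts at byte offset 8 and occupies 2 bytes.
Bytes at offsets 8..9: BE 9A.
Big-endian: lowest address holds the most-significant byte.
The bytes are already most-significant first: 0xBE9A.
0xBE9A = 48794.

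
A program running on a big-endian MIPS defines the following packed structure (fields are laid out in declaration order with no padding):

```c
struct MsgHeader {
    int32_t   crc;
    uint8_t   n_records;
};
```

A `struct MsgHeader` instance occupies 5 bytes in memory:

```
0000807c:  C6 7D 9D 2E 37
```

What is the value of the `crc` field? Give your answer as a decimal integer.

`crc` is the first field, at byte offset 0, occupying 4 bytes.
Bytes at offsets 0..3: C6 7D 9D 2E.
Big-endian stores the most-significant byte at the lowest address.
The bytes are already most-significant first: 0xC67D9D2E.
Top bit is set, so as a signed 32-bit value this is 0xC67D9D2E − 2^32 = -964846290.

-964846290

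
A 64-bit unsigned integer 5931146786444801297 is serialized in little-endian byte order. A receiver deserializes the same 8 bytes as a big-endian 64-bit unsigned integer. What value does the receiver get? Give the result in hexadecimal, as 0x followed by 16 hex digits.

5931146786444801297 in 64-bit hexadecimal is 0x524FAA93E4BDF511.
Stored little-endian, the bytes at ascending addresses are 11 F5 BD E4 93 AA 4F 52.
Read back as big-endian, the last byte is least significant, giving 0x11F5BDE493AA4F52.

0x11F5BDE493AA4F52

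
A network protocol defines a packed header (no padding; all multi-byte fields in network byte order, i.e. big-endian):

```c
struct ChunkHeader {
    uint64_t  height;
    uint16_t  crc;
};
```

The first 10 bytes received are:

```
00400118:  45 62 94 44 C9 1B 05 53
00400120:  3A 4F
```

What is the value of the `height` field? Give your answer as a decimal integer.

`height` is the first field, at byte offset 0, occupying 8 bytes.
Bytes at offsets 0..7: 45 62 94 44 C9 1B 05 53.
Big-endian: lowest address holds the most-significant byte.
The bytes are already most-significant first: 0x45629444C91B0553.
0x45629444C91B0553 = 4999721559487350099.

4999721559487350099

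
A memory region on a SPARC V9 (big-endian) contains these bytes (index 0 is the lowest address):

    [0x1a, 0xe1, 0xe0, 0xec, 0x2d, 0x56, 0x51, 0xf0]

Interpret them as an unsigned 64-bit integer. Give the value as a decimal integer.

Big-endian stores the most-significant byte at the lowest address.
The bytes are already most-significant first: 0x1AE1E0EC2D5651F0.
0x1AE1E0EC2D5651F0 = 1937076619723559408.

1937076619723559408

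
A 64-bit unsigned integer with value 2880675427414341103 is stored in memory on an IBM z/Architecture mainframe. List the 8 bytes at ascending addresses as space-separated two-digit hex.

2880675427414341103 in hexadecimal, padded to 64 bits, is 0x27FA3709EC3A75EF.
Split into bytes (most-significant first): 27 FA 37 09 EC 3A 75 EF.
In big-endian order the high byte comes first in memory.
So the memory order matches the most-significant-first order: 27 FA 37 09 EC 3A 75 EF.

27 FA 37 09 EC 3A 75 EF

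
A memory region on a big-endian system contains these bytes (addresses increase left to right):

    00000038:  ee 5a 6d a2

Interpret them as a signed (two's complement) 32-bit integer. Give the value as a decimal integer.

-296063582

Big-endian: lowest address holds the most-significant byte.
The bytes are already most-significant first: 0xEE5A6DA2.
Top bit is set, so as a signed 32-bit value this is 0xEE5A6DA2 − 2^32 = -296063582.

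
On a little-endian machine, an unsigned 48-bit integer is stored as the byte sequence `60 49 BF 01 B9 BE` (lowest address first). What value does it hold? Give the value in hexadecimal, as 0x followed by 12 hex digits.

0xBEB901BF4960

Little-endian stores the least-significant byte at the lowest address.
Reassemble most-significant byte first: BE B9 01 BF 49 60 → 0xBEB901BF4960.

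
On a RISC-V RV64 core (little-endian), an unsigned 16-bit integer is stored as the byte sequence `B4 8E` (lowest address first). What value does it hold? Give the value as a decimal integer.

Little-endian stores the least-significant byte at the lowest address.
Reassemble most-significant byte first: 8E B4 → 0x8EB4.
0x8EB4 = 36532.

36532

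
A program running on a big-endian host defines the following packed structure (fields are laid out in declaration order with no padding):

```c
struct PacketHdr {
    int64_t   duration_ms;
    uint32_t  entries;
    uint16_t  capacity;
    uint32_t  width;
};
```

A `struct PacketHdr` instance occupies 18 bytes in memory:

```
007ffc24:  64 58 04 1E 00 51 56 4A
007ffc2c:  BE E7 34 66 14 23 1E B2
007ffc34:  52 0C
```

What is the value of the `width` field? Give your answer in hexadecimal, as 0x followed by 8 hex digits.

0x1EB2520C

`width` follows `duration_ms` (8 B), `entries` (4 B), `capacity` (2 B), so it starts at offset 8 + 4 + 2 = 14 and occupies 4 bytes.
Bytes at offsets 14..17: 1E B2 52 0C.
Big-endian: lowest address holds the most-significant byte.
The bytes are already most-significant first: 0x1EB2520C.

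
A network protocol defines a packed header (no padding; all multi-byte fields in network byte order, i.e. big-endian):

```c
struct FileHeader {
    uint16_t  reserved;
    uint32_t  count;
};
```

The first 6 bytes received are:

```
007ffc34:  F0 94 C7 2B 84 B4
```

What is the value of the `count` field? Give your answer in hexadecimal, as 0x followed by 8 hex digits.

0xC72B84B4

`count` follows `reserved` (2 bytes), so it starts at byte offset 2 and occupies 4 bytes.
Bytes at offsets 2..5: C7 2B 84 B4.
Big-endian stores the most-significant byte at the lowest address.
The bytes are already most-significant first: 0xC72B84B4.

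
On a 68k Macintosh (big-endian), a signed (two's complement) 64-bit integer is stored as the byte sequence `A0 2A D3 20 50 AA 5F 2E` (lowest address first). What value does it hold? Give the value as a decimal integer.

In big-endian order the high byte comes first in memory.
The bytes are already most-significant first: 0xA02AD32050AA5F2E.
Top bit is set, so as a signed 64-bit value this is 0xA02AD32050AA5F2E − 2^64 = -6905474942873477330.

-6905474942873477330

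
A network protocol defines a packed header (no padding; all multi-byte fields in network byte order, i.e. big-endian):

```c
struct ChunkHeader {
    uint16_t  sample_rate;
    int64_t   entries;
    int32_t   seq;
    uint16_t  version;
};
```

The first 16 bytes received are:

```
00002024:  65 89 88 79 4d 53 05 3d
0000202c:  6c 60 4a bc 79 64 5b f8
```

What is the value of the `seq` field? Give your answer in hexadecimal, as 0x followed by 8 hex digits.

`seq` follows `sample_rate` (2 B), `entries` (8 B), so it starts at offset 2 + 8 = 10 and occupies 4 bytes.
Bytes at offsets 10..13: 4A BC 79 64.
Big-endian stores the most-significant byte at the lowest address.
The bytes are already most-significant first: 0x4ABC7964.

0x4ABC7964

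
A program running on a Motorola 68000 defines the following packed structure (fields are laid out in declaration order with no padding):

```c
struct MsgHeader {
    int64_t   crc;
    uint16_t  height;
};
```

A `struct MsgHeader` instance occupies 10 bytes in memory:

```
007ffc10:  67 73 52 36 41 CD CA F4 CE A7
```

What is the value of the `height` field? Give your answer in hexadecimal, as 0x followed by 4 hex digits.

0xCEA7

`height` follows `crc` (8 bytes), so it starts at byte offset 8 and occupies 2 bytes.
Bytes at offsets 8..9: CE A7.
Big-endian: lowest address holds the most-significant byte.
The bytes are already most-significant first: 0xCEA7.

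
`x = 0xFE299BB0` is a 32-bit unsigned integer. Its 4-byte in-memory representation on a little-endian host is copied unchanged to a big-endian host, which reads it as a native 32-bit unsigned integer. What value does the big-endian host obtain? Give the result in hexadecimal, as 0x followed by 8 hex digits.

Stored little-endian, the bytes at ascending addresses are B0 9B 29 FE.
Read back as big-endian, the last byte is least significant, giving 0xB09B29FE.

0xB09B29FE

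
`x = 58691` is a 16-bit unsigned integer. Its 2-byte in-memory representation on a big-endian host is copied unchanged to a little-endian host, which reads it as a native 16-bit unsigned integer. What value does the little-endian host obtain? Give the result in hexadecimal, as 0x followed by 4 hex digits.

58691 in 16-bit hexadecimal is 0xE543.
Stored big-endian, the bytes at ascending addresses are E5 43.
Read back as little-endian, the first byte is least significant, giving 0x43E5.

0x43E5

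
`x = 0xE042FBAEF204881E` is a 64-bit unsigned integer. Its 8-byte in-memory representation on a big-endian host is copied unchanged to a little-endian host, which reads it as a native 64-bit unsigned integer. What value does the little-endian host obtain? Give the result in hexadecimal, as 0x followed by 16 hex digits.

Stored big-endian, the bytes at ascending addresses are E0 42 FB AE F2 04 88 1E.
Read back as little-endian, the first byte is least significant, giving 0x1E8804F2AEFB42E0.

0x1E8804F2AEFB42E0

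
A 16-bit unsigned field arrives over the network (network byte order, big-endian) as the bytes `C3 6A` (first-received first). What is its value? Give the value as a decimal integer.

Big-endian: lowest address holds the most-significant byte.
The bytes are already most-significant first: 0xC36A.
0xC36A = 50026.

50026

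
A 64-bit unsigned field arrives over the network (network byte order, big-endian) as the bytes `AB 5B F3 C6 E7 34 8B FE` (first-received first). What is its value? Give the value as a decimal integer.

Big-endian: lowest address holds the most-significant byte.
The bytes are already most-significant first: 0xAB5BF3C6E7348BFE.
0xAB5BF3C6E7348BFE = 12347730838974401534.

12347730838974401534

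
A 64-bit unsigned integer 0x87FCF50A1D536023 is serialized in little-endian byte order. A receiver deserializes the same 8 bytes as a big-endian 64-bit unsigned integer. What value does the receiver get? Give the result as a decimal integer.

Stored little-endian, the bytes at ascending addresses are 23 60 53 1D 0A F5 FC 87.
Read back as big-endian, the last byte is least significant, giving 0x2360531D0AF5FC87.
0x2360531D0AF5FC87 = 2549128773294750855.

2549128773294750855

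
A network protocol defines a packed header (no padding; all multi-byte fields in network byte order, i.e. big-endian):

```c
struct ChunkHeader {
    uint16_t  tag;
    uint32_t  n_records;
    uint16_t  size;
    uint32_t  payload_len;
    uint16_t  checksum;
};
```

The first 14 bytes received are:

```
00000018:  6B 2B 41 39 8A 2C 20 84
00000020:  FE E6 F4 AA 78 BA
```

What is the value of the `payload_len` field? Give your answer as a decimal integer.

4276548778

`payload_len` follows `tag` (2 B), `n_records` (4 B), `size` (2 B), so it starts at offset 2 + 4 + 2 = 8 and occupies 4 bytes.
Bytes at offsets 8..11: FE E6 F4 AA.
Big-endian stores the most-significant byte at the lowest address.
The bytes are already most-significant first: 0xFEE6F4AA.
0xFEE6F4AA = 4276548778.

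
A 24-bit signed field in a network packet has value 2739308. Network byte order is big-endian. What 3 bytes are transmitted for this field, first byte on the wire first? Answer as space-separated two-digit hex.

29 CC 6C

2739308 in hexadecimal, padded to 24 bits, is 0x29CC6C.
Split into bytes (most-significant first): 29 CC 6C.
Big-endian: lowest address holds the most-significant byte.
So the memory order matches the most-significant-first order: 29 CC 6C.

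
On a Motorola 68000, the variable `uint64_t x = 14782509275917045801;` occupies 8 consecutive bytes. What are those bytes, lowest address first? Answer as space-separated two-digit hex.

14782509275917045801 in hexadecimal, padded to 64 bits, is 0xCD2605DD87F3D029.
Split into bytes (most-significant first): CD 26 05 DD 87 F3 D0 29.
In big-endian order the high byte comes first in memory.
So the memory order matches the most-significant-first order: CD 26 05 DD 87 F3 D0 29.

CD 26 05 DD 87 F3 D0 29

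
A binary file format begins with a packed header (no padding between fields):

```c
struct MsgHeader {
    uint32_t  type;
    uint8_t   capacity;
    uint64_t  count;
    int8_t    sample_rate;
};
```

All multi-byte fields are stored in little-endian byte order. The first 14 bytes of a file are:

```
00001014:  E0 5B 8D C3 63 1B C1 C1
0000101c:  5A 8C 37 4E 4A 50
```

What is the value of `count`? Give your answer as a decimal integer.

`count` follows `type` (4 B), `capacity` (1 B), so it starts at offset 4 + 1 = 5 and occupies 8 bytes.
Bytes at offsets 5..12: 1B C1 C1 5A 8C 37 4E 4A.
In little-endian order the low byte comes first in memory.
Reassemble most-significant byte first: 4A 4E 37 8C 5A C1 C1 1B → 0x4A4E378C5AC1C11B.
0x4A4E378C5AC1C11B = 5354278082947694875.

5354278082947694875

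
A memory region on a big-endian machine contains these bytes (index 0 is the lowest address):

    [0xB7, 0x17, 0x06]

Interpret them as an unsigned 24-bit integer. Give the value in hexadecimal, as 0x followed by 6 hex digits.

0xB71706

In big-endian order the high byte comes first in memory.
The bytes are already most-significant first: 0xB71706.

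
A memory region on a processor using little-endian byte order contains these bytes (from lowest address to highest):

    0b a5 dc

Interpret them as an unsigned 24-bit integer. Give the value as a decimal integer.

14460171

In little-endian order the low byte comes first in memory.
Reassemble most-significant byte first: DC A5 0B → 0xDCA50B.
0xDCA50B = 14460171.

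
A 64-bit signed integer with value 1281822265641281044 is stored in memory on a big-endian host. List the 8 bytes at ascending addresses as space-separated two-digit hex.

11 C9 F2 8F 28 BC 26 14

1281822265641281044 in hexadecimal, padded to 64 bits, is 0x11C9F28F28BC2614.
Split into bytes (most-significant first): 11 C9 F2 8F 28 BC 26 14.
Big-endian: lowest address holds the most-significant byte.
So the memory order matches the most-significant-first order: 11 C9 F2 8F 28 BC 26 14.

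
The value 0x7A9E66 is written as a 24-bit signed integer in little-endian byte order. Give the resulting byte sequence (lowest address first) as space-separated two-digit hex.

Split into bytes (most-significant first): 7A 9E 66.
Little-endian stores the least-significant byte at the lowest address.
So at ascending addresses the bytes are 66 9E 7A.

66 9E 7A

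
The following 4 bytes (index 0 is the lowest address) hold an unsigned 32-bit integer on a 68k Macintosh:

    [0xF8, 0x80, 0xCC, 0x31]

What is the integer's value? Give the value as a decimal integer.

In big-endian order the high byte comes first in memory.
The bytes are already most-significant first: 0xF880CC31.
0xF880CC31 = 4169190449.

4169190449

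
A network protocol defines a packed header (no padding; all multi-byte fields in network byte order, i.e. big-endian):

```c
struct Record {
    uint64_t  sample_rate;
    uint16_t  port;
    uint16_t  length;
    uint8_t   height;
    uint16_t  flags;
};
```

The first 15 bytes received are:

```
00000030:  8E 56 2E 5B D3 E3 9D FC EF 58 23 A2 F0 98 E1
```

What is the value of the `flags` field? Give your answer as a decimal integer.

`flags` follows `sample_rate` (8 B), `port` (2 B), `length` (2 B), `height` (1 B), so it starts at offset 8 + 2 + 2 + 1 = 13 and occupies 2 bytes.
Bytes at offsets 13..14: 98 E1.
Big-endian stores the most-significant byte at the lowest address.
The bytes are already most-significant first: 0x98E1.
0x98E1 = 39137.

39137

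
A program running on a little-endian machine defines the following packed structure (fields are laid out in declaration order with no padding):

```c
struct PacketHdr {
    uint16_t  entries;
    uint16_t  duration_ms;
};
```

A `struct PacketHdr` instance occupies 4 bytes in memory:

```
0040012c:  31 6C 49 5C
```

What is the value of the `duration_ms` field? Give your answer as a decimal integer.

`duration_ms` follows `entries` (2 bytes), so it starts at byte offset 2 and occupies 2 bytes.
Bytes at offsets 2..3: 49 5C.
Little-endian stores the least-significant byte at the lowest address.
Reassemble most-significant byte first: 5C 49 → 0x5C49.
0x5C49 = 23625.

23625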